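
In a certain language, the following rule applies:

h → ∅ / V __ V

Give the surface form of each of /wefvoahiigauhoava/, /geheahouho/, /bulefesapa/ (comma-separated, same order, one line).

/wefvoahiigauhoava/: /h/ occurs between vowels /a/ and /i/, so it deletes. /h/ occurs between vowels /u/ and /o/, so it deletes. → [wefvoaiigauoava].
/geheahouho/: /h/ occurs between vowels /e/ and /e/, so it deletes. /h/ occurs between vowels /a/ and /o/, so it deletes. /h/ occurs between vowels /u/ and /o/, so it deletes. → [geeaouo].
/bulefesapa/: the rule's environment is not met; surfaces unchanged as [bulefesapa].

wefvoaiigauoava, geeaouo, bulefesapa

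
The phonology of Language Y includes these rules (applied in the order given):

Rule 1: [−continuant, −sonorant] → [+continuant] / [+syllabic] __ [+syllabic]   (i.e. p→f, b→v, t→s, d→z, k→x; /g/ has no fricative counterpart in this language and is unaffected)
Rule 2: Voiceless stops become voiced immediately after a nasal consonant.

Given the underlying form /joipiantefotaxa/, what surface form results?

joifiandefosaxa

Rule 1 (intervocalic spirantization): /p/ is a stop between vowels /i/ and /i/, so it spirantizes to the fricative [f]. /t/ is a stop between vowels /o/ and /a/, so it spirantizes to the fricative [s]. /joipiantefotaxa/ → joifiantefosaxa.
Rule 2 (post-nasal voicing): /t/ is a voiceless stop immediately after the nasal /n/, so it voices to [d]. /joifiantefosaxa/ → joifiandefosaxa.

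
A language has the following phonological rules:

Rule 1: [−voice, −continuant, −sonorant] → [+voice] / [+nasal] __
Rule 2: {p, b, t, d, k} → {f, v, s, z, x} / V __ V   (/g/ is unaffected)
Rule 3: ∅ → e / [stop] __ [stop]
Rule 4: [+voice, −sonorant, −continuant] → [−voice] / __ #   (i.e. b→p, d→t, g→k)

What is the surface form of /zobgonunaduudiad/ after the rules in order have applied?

zobegonunazuuziat

Rule 1 (post-nasal voicing): no segment meets the environment; /zobgonunaduudiad/ is unchanged.
Rule 2 (intervocalic spirantization): /d/ is a stop between vowels /a/ and /u/, so it spirantizes to the fricative [z]. /d/ is a stop between vowels /u/ and /i/, so it spirantizes to the fricative [z]. /zobgonunaduudiad/ → zobgonunazuuziad.
Rule 3 (stop-cluster e-epenthesis): /b/ and /g/ form a stop–stop cluster, so [e] is inserted between them. /zobgonunazuuziad/ → zobegonunazuuziad.
Rule 4 (final devoicing): /d/ is a voiced stop in word-final position, so it devoices to [t]. /zobegonunazuuziad/ → zobegonunazuuziat.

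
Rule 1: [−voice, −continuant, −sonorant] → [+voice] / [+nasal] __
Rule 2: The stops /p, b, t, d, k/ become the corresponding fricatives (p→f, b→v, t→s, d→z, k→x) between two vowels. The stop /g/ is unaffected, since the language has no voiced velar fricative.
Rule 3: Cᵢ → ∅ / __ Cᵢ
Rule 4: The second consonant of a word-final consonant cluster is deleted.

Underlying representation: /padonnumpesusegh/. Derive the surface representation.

pazonumbesuseg

Rule 1 (post-nasal voicing): /p/ is a voiceless stop immediately after the nasal /m/, so it voices to [b]. /padonnumpesusegh/ → padonnumbesusegh.
Rule 2 (intervocalic spirantization): /d/ is a stop between vowels /a/ and /o/, so it spirantizes to the fricative [z]. /padonnumbesusegh/ → pazonnumbesusegh.
Rule 3 (degemination): /nn/ is a geminate; the first /n/ deletes. /pazonnumbesusegh/ → pazonumbesusegh.
Rule 4 (final cluster simplification): /h/ is the second consonant of a word-final cluster /gh/, so it deletes. /pazonumbesusegh/ → pazonumbesuseg.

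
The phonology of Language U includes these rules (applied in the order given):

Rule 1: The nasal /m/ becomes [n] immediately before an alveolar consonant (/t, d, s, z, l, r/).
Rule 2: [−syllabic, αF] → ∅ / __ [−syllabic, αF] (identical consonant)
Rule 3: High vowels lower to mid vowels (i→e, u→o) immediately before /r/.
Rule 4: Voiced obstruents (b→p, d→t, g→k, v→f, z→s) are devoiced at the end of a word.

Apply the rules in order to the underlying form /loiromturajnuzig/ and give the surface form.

Rule 1 (nasal place assimilation): /m/ precedes the alveolar consonant /t/, so it assimilates in place to [n]. /loiromturajnuzig/ → loironturajnuzig.
Rule 2 (degemination): no segment meets the environment; /loironturajnuzig/ is unchanged.
Rule 3 (pre-rhotic lowering): /i/ is a high vowel immediately before /r/, so it lowers to [e]. /u/ is a high vowel immediately before /r/, so it lowers to [o]. /loironturajnuzig/ → loerontorajnuzig.
Rule 4 (final devoicing): /g/ is a voiced obstruent in word-final position, so it devoices to [k]. /loerontorajnuzig/ → loerontorajnuzik.

loerontorajnuzik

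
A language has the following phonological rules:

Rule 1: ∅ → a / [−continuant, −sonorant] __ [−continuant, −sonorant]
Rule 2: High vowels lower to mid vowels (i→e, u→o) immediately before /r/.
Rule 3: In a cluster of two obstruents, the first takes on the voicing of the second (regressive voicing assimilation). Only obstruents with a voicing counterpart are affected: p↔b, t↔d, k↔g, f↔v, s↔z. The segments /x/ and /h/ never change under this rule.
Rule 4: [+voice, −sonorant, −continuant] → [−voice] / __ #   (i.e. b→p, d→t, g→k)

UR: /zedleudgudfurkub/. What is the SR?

Rule 1 (stop-cluster a-epenthesis): /d/ and /g/ form a stop–stop cluster, so [a] is inserted between them. /zedleudgudfurkub/ → zedleudagudfurkub.
Rule 2 (pre-rhotic lowering): /u/ is a high vowel immediately before /r/, so it lowers to [o]. /zedleudagudfurkub/ → zedleudagudforkub.
Rule 3 (regressive voicing assimilation): /d/ precedes the voiceless obstruent /f/, so it devoices to [t] by assimilation. /zedleudagudforkub/ → zedleudagutforkub.
Rule 4 (final devoicing): /b/ is a voiced stop in word-final position, so it devoices to [p]. /zedleudagutforkub/ → zedleudagutforkup.

zedleudagutforkup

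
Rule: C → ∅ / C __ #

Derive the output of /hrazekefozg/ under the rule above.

hrazekefoz

/g/ is the second consonant of a word-final cluster /zg/, so it deletes.
The other instances of /h/, /r/, /z/, /k/, /f/ do not occur in the required environment and remain unchanged.
Surface form: [hrazekefoz].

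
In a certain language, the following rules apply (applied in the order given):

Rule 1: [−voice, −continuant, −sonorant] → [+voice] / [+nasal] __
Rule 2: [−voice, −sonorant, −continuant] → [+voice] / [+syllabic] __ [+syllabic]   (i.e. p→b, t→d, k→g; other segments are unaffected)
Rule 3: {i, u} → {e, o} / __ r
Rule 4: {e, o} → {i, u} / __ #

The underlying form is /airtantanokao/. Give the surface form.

aertandanogau

Rule 1 (post-nasal voicing): /t/ is a voiceless stop immediately after the nasal /n/, so it voices to [d]. /airtantanokao/ → airtandanokao.
Rule 2 (intervocalic voicing): /k/ is a voiceless stop between vowels /o/ and /a/, so it voices to [g]. /airtandanokao/ → airtandanogao.
Rule 3 (pre-rhotic lowering): /i/ is a high vowel immediately before /r/, so it lowers to [e]. /airtandanogao/ → aertandanogao.
Rule 4 (final vowel raising): /o/ is a mid vowel in word-final position, so it raises to [u]. /aertandanogao/ → aertandanogau.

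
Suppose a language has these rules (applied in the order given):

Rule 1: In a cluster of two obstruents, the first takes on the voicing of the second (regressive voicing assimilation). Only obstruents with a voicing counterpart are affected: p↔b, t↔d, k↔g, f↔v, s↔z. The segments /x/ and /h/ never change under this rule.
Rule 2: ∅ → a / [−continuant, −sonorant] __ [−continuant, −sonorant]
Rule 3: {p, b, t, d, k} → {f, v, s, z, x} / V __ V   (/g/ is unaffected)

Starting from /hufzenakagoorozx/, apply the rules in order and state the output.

huvzenaxagoorosx

Rule 1 (regressive voicing assimilation): /f/ precedes the voiced obstruent /z/, so it voices to [v] by assimilation. /z/ precedes the voiceless obstruent /x/, so it devoices to [s] by assimilation. /hufzenakagoorozx/ → huvzenakagoorosx.
Rule 2 (stop-cluster a-epenthesis): no segment meets the environment; /huvzenakagoorosx/ is unchanged.
Rule 3 (intervocalic spirantization): /k/ is a stop between vowels /a/ and /a/, so it spirantizes to the fricative [x]. /huvzenakagoorosx/ → huvzenaxagoorosx.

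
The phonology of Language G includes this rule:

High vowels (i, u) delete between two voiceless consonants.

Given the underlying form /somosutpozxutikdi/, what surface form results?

somostpozxtkdi

/u/ is a high vowel flanked by voiceless consonants /s/ and /t/, so it deletes.
/u/ is a high vowel flanked by voiceless consonants /x/ and /t/, so it deletes.
/i/ is a high vowel flanked by voiceless consonants /t/ and /k/, so it deletes.
Surface form: [somostpozxtkdi].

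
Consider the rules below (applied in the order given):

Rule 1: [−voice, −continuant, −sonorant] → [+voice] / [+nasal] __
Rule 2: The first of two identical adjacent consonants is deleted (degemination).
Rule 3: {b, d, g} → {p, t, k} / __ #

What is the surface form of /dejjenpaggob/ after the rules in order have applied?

Rule 1 (post-nasal voicing): /p/ is a voiceless stop immediately after the nasal /n/, so it voices to [b]. /dejjenpaggob/ → dejjenbaggob.
Rule 2 (degemination): /jj/ is a geminate; the first /j/ deletes. /gg/ is a geminate; the first /g/ deletes. /dejjenbaggob/ → dejenbagob.
Rule 3 (final devoicing): /b/ is a voiced stop in word-final position, so it devoices to [p]. /dejenbagob/ → dejenbagop.

dejenbagop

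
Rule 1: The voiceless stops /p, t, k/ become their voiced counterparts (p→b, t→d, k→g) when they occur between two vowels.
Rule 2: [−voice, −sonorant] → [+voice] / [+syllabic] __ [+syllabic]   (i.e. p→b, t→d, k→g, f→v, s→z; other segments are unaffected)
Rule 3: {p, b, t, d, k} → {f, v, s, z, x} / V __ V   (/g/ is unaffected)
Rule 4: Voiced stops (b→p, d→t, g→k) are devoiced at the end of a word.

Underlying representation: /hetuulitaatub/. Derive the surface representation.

Rule 1 (intervocalic voicing): /t/ is a voiceless stop between vowels /e/ and /u/, so it voices to [d]. /t/ is a voiceless stop between vowels /i/ and /a/, so it voices to [d]. /t/ is a voiceless stop between vowels /a/ and /u/, so it voices to [d]. /hetuulitaatub/ → heduulidaadub.
Rule 2 (intervocalic voicing): no segment meets the environment; /heduulidaadub/ is unchanged.
Rule 3 (intervocalic spirantization): /d/ is a stop between vowels /e/ and /u/, so it spirantizes to the fricative [z]. /d/ is a stop between vowels /i/ and /a/, so it spirantizes to the fricative [z]. /d/ is a stop between vowels /a/ and /u/, so it spirantizes to the fricative [z]. /heduulidaadub/ → hezuulizaazub.
Rule 4 (final devoicing): /b/ is a voiced stop in word-final position, so it devoices to [p]. /hezuulizaazub/ → hezuulizaazup.

hezuulizaazup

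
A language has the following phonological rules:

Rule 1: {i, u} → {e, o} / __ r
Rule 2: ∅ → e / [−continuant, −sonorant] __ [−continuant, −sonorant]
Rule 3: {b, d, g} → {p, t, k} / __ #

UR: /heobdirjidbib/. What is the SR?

heobederjidebip

Rule 1 (pre-rhotic lowering): /i/ is a high vowel immediately before /r/, so it lowers to [e]. /heobdirjidbib/ → heobderjidbib.
Rule 2 (stop-cluster e-epenthesis): /b/ and /d/ form a stop–stop cluster, so [e] is inserted between them. /d/ and /b/ form a stop–stop cluster, so [e] is inserted between them. /heobderjidbib/ → heobederjidebib.
Rule 3 (final devoicing): /b/ is a voiced stop in word-final position, so it devoices to [p]. /heobederjidebib/ → heobederjidebip.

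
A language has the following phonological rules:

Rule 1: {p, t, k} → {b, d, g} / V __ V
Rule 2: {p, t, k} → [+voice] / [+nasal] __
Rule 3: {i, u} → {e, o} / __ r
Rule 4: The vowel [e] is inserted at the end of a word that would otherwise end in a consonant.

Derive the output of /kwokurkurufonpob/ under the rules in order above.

Rule 1 (intervocalic voicing): /k/ is a voiceless stop between vowels /o/ and /u/, so it voices to [g]. /kwokurkurufonpob/ → kwogurkurufonpob.
Rule 2 (post-nasal voicing): /p/ is a voiceless stop immediately after the nasal /n/, so it voices to [b]. /kwogurkurufonpob/ → kwogurkurufonbob.
Rule 3 (pre-rhotic lowering): /u/ is a high vowel immediately before /r/, so it lowers to [o]. /u/ is a high vowel immediately before /r/, so it lowers to [o]. /kwogurkurufonbob/ → kwogorkorufonbob.
Rule 4 (final e-epenthesis): the form ends in the consonant /b/, so [e] is inserted word-finally. /kwogorkorufonbob/ → kwogorkorufonbobe.

kwogorkorufonbobe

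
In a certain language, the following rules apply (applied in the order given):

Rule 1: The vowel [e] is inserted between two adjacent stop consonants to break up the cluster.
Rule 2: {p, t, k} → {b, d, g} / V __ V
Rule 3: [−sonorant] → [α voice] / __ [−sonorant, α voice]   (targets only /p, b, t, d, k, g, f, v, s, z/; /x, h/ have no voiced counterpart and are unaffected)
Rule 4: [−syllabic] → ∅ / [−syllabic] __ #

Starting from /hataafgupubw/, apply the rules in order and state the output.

hadaavgubub

Rule 1 (stop-cluster e-epenthesis): no segment meets the environment; /hataafgupubw/ is unchanged.
Rule 2 (intervocalic voicing): /t/ is a voiceless stop between vowels /a/ and /a/, so it voices to [d]. /p/ is a voiceless stop between vowels /u/ and /u/, so it voices to [b]. /hataafgupubw/ → hadaafgububw.
Rule 3 (regressive voicing assimilation): /f/ precedes the voiced obstruent /g/, so it voices to [v] by assimilation. /hadaafgububw/ → hadaavgububw.
Rule 4 (final cluster simplification): /w/ is the second consonant of a word-final cluster /bw/, so it deletes. /hadaavgububw/ → hadaavgubub.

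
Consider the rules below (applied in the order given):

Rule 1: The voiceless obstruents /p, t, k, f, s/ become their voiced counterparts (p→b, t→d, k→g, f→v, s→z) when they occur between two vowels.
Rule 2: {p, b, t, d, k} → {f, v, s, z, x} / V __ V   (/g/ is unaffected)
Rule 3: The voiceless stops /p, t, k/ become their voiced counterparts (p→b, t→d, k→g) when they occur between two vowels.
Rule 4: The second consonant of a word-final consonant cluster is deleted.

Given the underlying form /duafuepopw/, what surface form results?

Rule 1 (intervocalic voicing): /f/ is a voiceless obstruent between vowels /a/ and /u/, so it voices to [v]. /p/ is a voiceless obstruent between vowels /e/ and /o/, so it voices to [b]. /duafuepopw/ → duavuebopw.
Rule 2 (intervocalic spirantization): /b/ is a stop between vowels /e/ and /o/, so it spirantizes to the fricative [v]. /duavuebopw/ → duavuevopw.
Rule 3 (intervocalic voicing): no segment meets the environment; /duavuevopw/ is unchanged.
Rule 4 (final cluster simplification): /w/ is the second consonant of a word-final cluster /pw/, so it deletes. /duavuevopw/ → duavuevop.

duavuevop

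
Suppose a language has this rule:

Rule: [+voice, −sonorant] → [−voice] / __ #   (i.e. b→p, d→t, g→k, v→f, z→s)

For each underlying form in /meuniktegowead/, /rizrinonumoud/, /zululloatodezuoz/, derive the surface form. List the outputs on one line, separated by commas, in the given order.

meuniktegoweat, rizrinonumout, zululloatodezuos

/meuniktegowead/: /d/ is a voiced obstruent in word-final position, so it devoices to [t]. → [meuniktegoweat].
/rizrinonumoud/: /d/ is a voiced obstruent in word-final position, so it devoices to [t]. → [rizrinonumout].
/zululloatodezuoz/: /z/ is a voiced obstruent in word-final position, so it devoices to [s]. → [zululloatodezuos].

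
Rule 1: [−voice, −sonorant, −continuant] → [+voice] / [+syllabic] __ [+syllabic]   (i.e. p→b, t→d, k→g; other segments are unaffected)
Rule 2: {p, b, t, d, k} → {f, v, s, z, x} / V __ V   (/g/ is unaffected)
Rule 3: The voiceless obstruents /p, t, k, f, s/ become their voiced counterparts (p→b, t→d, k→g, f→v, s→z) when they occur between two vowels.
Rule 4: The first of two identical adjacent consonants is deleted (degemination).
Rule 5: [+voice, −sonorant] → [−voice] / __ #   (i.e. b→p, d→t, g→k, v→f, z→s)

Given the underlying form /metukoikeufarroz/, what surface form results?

Rule 1 (intervocalic voicing): /t/ is a voiceless stop between vowels /e/ and /u/, so it voices to [d]. /k/ is a voiceless stop between vowels /u/ and /o/, so it voices to [g]. /k/ is a voiceless stop between vowels /i/ and /e/, so it voices to [g]. /metukoikeufarroz/ → medugoigeufarroz.
Rule 2 (intervocalic spirantization): /d/ is a stop between vowels /e/ and /u/, so it spirantizes to the fricative [z]. /medugoigeufarroz/ → mezugoigeufarroz.
Rule 3 (intervocalic voicing): /f/ is a voiceless obstruent between vowels /u/ and /a/, so it voices to [v]. /mezugoigeufarroz/ → mezugoigeuvarroz.
Rule 4 (degemination): /rr/ is a geminate; the first /r/ deletes. /mezugoigeuvarroz/ → mezugoigeuvaroz.
Rule 5 (final devoicing): /z/ is a voiced obstruent in word-final position, so it devoices to [s]. /mezugoigeuvaroz/ → mezugoigeuvaros.

mezugoigeuvaros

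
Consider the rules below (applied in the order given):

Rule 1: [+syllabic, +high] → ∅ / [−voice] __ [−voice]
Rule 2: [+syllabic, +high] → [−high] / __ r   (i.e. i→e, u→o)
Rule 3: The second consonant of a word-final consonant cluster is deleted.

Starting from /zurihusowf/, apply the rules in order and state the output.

Rule 1 (high vowel syncope): /u/ is a high vowel flanked by voiceless consonants /h/ and /s/, so it deletes. /zurihusowf/ → zurihsowf.
Rule 2 (pre-rhotic lowering): /u/ is a high vowel immediately before /r/, so it lowers to [o]. /zurihsowf/ → zorihsowf.
Rule 3 (final cluster simplification): /f/ is the second consonant of a word-final cluster /wf/, so it deletes. /zorihsowf/ → zorihsow.

zorihsow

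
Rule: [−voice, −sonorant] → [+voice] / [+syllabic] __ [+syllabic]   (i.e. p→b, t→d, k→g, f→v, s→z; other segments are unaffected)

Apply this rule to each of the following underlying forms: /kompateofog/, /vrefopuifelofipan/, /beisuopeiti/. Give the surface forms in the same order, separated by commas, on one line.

/kompateofog/: /t/ is a voiceless obstruent between vowels /a/ and /e/, so it voices to [d]. /f/ is a voiceless obstruent between vowels /o/ and /o/, so it voices to [v]. → [kompadeovog].
/vrefopuifelofipan/: /f/ is a voiceless obstruent between vowels /e/ and /o/, so it voices to [v]. /p/ is a voiceless obstruent between vowels /o/ and /u/, so it voices to [b]. /f/ is a voiceless obstruent between vowels /i/ and /e/, so it voices to [v]. /f/ is a voiceless obstruent between vowels /o/ and /i/, so it voices to [v]. /p/ is a voiceless obstruent between vowels /i/ and /a/, so it voices to [b]. → [vrevobuiveloviban].
/beisuopeiti/: /s/ is a voiceless obstruent between vowels /i/ and /u/, so it voices to [z]. /p/ is a voiceless obstruent between vowels /o/ and /e/, so it voices to [b]. /t/ is a voiceless obstruent between vowels /i/ and /i/, so it voices to [d]. → [beizuobeidi].

kompadeovog, vrevobuiveloviban, beizuobeidi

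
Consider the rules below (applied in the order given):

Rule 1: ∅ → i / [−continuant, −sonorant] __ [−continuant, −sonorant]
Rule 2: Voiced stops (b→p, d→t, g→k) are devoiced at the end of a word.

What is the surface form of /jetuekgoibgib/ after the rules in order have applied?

jetuekigoibigip

Rule 1 (stop-cluster i-epenthesis): /k/ and /g/ form a stop–stop cluster, so [i] is inserted between them. /b/ and /g/ form a stop–stop cluster, so [i] is inserted between them. /jetuekgoibgib/ → jetuekigoibigib.
Rule 2 (final devoicing): /b/ is a voiced stop in word-final position, so it devoices to [p]. /jetuekigoibigib/ → jetuekigoibigip.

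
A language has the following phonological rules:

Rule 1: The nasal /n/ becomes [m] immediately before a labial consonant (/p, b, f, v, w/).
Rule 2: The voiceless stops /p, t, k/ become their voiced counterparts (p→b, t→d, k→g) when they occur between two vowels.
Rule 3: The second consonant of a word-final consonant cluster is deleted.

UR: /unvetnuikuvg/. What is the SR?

umvetnuiguv

Rule 1 (nasal place assimilation): /n/ precedes the labial consonant /v/, so it assimilates in place to [m]. /unvetnuikuvg/ → umvetnuikuvg.
Rule 2 (intervocalic voicing): /k/ is a voiceless stop between vowels /i/ and /u/, so it voices to [g]. /umvetnuikuvg/ → umvetnuiguvg.
Rule 3 (final cluster simplification): /g/ is the second consonant of a word-final cluster /vg/, so it deletes. /umvetnuiguvg/ → umvetnuiguv.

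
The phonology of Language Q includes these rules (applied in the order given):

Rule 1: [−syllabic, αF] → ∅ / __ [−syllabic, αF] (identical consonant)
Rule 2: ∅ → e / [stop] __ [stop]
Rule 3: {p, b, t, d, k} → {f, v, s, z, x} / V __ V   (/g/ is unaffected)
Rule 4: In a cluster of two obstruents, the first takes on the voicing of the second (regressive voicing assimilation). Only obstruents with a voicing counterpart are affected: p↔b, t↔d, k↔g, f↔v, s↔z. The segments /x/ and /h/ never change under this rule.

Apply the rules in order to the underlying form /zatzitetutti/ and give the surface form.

Rule 1 (degemination): /tt/ is a geminate; the first /t/ deletes. /zatzitetutti/ → zatzitetuti.
Rule 2 (stop-cluster e-epenthesis): no segment meets the environment; /zatzitetuti/ is unchanged.
Rule 3 (intervocalic spirantization): /t/ is a stop between vowels /i/ and /e/, so it spirantizes to the fricative [s]. /t/ is a stop between vowels /e/ and /u/, so it spirantizes to the fricative [s]. /t/ is a stop between vowels /u/ and /i/, so it spirantizes to the fricative [s]. /zatzitetuti/ → zatzisesusi.
Rule 4 (regressive voicing assimilation): /t/ precedes the voiced obstruent /z/, so it voices to [d] by assimilation. /zatzisesusi/ → zadzisesusi.

zadzisesusi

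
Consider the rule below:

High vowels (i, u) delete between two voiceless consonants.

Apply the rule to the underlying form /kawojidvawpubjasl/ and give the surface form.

kawojidvawpubjasl

No segment of /kawojidvawpubjasl/ meets the structural description of the rule, so the form surfaces unchanged.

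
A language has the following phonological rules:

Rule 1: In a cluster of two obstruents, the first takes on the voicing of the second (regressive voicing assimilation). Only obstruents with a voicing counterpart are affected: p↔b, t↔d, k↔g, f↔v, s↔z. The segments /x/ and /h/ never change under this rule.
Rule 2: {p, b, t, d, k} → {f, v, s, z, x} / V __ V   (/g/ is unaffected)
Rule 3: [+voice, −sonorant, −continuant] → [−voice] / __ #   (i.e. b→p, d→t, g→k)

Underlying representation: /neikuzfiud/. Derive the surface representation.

neixusfiut

Rule 1 (regressive voicing assimilation): /z/ precedes the voiceless obstruent /f/, so it devoices to [s] by assimilation. /neikuzfiud/ → neikusfiud.
Rule 2 (intervocalic spirantization): /k/ is a stop between vowels /i/ and /u/, so it spirantizes to the fricative [x]. /neikusfiud/ → neixusfiud.
Rule 3 (final devoicing): /d/ is a voiced stop in word-final position, so it devoices to [t]. /neixusfiud/ → neixusfiut.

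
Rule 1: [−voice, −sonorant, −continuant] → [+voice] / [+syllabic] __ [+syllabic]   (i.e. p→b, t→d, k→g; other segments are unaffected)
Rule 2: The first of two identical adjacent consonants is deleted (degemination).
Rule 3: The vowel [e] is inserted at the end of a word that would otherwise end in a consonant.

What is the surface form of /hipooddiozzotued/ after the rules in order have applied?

Rule 1 (intervocalic voicing): /p/ is a voiceless stop between vowels /i/ and /o/, so it voices to [b]. /t/ is a voiceless stop between vowels /o/ and /u/, so it voices to [d]. /hipooddiozzotued/ → hibooddiozzodued.
Rule 2 (degemination): /dd/ is a geminate; the first /d/ deletes. /zz/ is a geminate; the first /z/ deletes. /hibooddiozzodued/ → hiboodiozodued.
Rule 3 (final e-epenthesis): the form ends in the consonant /d/, so [e] is inserted word-finally. /hiboodiozodued/ → hiboodiozoduede.

hiboodiozoduede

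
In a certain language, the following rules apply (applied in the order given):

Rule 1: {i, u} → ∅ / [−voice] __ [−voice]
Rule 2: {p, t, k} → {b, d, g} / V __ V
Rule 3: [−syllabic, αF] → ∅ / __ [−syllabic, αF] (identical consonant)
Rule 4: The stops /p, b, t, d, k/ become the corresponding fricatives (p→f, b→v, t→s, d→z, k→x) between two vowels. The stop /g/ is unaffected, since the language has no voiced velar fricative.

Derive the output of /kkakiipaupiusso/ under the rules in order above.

Rule 1 (high vowel syncope): no segment meets the environment; /kkakiipaupiusso/ is unchanged.
Rule 2 (intervocalic voicing): /k/ is a voiceless stop between vowels /a/ and /i/, so it voices to [g]. /p/ is a voiceless stop between vowels /i/ and /a/, so it voices to [b]. /p/ is a voiceless stop between vowels /u/ and /i/, so it voices to [b]. /kkakiipaupiusso/ → kkagiibaubiusso.
Rule 3 (degemination): /kk/ is a geminate; the first /k/ deletes. /ss/ is a geminate; the first /s/ deletes. /kkagiibaubiusso/ → kagiibaubiuso.
Rule 4 (intervocalic spirantization): /b/ is a stop between vowels /i/ and /a/, so it spirantizes to the fricative [v]. /b/ is a stop between vowels /u/ and /i/, so it spirantizes to the fricative [v]. /kagiibaubiuso/ → kagiivauviuso.

kagiivauviuso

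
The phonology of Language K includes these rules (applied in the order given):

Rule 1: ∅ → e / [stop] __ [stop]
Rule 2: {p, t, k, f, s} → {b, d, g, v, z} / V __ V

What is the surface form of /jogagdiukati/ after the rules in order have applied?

jogagediugadi

Rule 1 (stop-cluster e-epenthesis): /g/ and /d/ form a stop–stop cluster, so [e] is inserted between them. /jogagdiukati/ → jogagediukati.
Rule 2 (intervocalic voicing): /k/ is a voiceless obstruent between vowels /u/ and /a/, so it voices to [g]. /t/ is a voiceless obstruent between vowels /a/ and /i/, so it voices to [d]. /jogagediukati/ → jogagediugadi.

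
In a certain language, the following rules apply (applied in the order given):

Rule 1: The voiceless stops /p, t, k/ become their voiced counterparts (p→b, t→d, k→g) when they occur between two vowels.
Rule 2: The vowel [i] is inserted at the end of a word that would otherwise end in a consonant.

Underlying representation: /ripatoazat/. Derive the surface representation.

Rule 1 (intervocalic voicing): /p/ is a voiceless stop between vowels /i/ and /a/, so it voices to [b]. /t/ is a voiceless stop between vowels /a/ and /o/, so it voices to [d]. /ripatoazat/ → ribadoazat.
Rule 2 (final i-epenthesis): the form ends in the consonant /t/, so [i] is inserted word-finally. /ribadoazat/ → ribadoazati.

ribadoazati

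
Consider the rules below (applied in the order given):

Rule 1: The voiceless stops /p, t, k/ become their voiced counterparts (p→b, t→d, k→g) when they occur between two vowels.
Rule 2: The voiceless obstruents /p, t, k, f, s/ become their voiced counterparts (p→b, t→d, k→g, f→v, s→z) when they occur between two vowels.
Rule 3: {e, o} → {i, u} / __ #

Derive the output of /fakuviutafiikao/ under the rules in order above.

Rule 1 (intervocalic voicing): /k/ is a voiceless stop between vowels /a/ and /u/, so it voices to [g]. /t/ is a voiceless stop between vowels /u/ and /a/, so it voices to [d]. /k/ is a voiceless stop between vowels /i/ and /a/, so it voices to [g]. /fakuviutafiikao/ → faguviudafiigao.
Rule 2 (intervocalic voicing): /f/ is a voiceless obstruent between vowels /a/ and /i/, so it voices to [v]. /faguviudafiigao/ → faguviudaviigao.
Rule 3 (final vowel raising): /o/ is a mid vowel in word-final position, so it raises to [u]. /faguviudaviigao/ → faguviudaviigau.

faguviudaviigau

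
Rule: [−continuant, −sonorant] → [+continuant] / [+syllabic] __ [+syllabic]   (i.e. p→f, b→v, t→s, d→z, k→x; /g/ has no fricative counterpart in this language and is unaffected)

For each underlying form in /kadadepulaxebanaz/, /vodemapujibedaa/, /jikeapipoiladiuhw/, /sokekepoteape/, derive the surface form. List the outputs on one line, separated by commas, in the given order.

/kadadepulaxebanaz/: /d/ is a stop between vowels /a/ and /a/, so it spirantizes to the fricative [z]. /d/ is a stop between vowels /a/ and /e/, so it spirantizes to the fricative [z]. /p/ is a stop between vowels /e/ and /u/, so it spirantizes to the fricative [f]. /b/ is a stop between vowels /e/ and /a/, so it spirantizes to the fricative [v]. → [kazazefulaxevanaz].
/vodemapujibedaa/: /d/ is a stop between vowels /o/ and /e/, so it spirantizes to the fricative [z]. /p/ is a stop between vowels /a/ and /u/, so it spirantizes to the fricative [f]. /b/ is a stop between vowels /i/ and /e/, so it spirantizes to the fricative [v]. /d/ is a stop between vowels /e/ and /a/, so it spirantizes to the fricative [z]. → [vozemafujivezaa].
/jikeapipoiladiuhw/: /k/ is a stop between vowels /i/ and /e/, so it spirantizes to the fricative [x]. /p/ is a stop between vowels /a/ and /i/, so it spirantizes to the fricative [f]. /p/ is a stop between vowels /i/ and /o/, so it spirantizes to the fricative [f]. /d/ is a stop between vowels /a/ and /i/, so it spirantizes to the fricative [z]. → [jixeafifoilaziuhw].
/sokekepoteape/: /k/ is a stop between vowels /o/ and /e/, so it spirantizes to the fricative [x]. /k/ is a stop between vowels /e/ and /e/, so it spirantizes to the fricative [x]. /p/ is a stop between vowels /e/ and /o/, so it spirantizes to the fricative [f]. /t/ is a stop between vowels /o/ and /e/, so it spirantizes to the fricative [s]. /p/ is a stop between vowels /a/ and /e/, so it spirantizes to the fricative [f]. → [soxexefoseafe].

kazazefulaxevanaz, vozemafujivezaa, jixeafifoilaziuhw, soxexefoseafe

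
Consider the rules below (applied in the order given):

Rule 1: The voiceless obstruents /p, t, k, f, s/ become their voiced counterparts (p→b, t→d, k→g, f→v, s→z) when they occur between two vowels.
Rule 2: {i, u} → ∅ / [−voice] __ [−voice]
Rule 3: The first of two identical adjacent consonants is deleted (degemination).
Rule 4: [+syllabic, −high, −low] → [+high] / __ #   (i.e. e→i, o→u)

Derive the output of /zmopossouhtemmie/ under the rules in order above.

zmobosouhtemii

Rule 1 (intervocalic voicing): /p/ is a voiceless obstruent between vowels /o/ and /o/, so it voices to [b]. /zmopossouhtemmie/ → zmobossouhtemmie.
Rule 2 (high vowel syncope): no segment meets the environment; /zmobossouhtemmie/ is unchanged.
Rule 3 (degemination): /ss/ is a geminate; the first /s/ deletes. /mm/ is a geminate; the first /m/ deletes. /zmobossouhtemmie/ → zmobosouhtemie.
Rule 4 (final vowel raising): /e/ is a mid vowel in word-final position, so it raises to [i]. /zmobosouhtemie/ → zmobosouhtemii.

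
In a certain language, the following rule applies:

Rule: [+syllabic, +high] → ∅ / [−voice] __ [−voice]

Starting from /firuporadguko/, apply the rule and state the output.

No segment of /firuporadguko/ meets the structural description of the rule, so the form surfaces unchanged.

firuporadguko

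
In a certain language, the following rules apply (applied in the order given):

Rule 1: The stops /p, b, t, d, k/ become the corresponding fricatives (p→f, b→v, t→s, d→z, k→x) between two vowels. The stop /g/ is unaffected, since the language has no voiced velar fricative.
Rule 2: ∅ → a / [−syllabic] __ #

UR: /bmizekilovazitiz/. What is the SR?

Rule 1 (intervocalic spirantization): /k/ is a stop between vowels /e/ and /i/, so it spirantizes to the fricative [x]. /t/ is a stop between vowels /i/ and /i/, so it spirantizes to the fricative [s]. /bmizekilovazitiz/ → bmizexilovazisiz.
Rule 2 (final a-epenthesis): the form ends in the consonant /z/, so [a] is inserted word-finally. /bmizexilovazisiz/ → bmizexilovazisiza.

bmizexilovazisiza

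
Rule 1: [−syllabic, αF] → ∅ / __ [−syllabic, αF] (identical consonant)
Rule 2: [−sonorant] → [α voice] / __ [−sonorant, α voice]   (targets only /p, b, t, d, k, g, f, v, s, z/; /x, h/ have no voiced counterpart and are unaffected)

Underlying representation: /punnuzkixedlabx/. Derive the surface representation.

punuskixedlapx

Rule 1 (degemination): /nn/ is a geminate; the first /n/ deletes. /punnuzkixedlabx/ → punuzkixedlabx.
Rule 2 (regressive voicing assimilation): /z/ precedes the voiceless obstruent /k/, so it devoices to [s] by assimilation. /b/ precedes the voiceless obstruent /x/, so it devoices to [p] by assimilation. /punuzkixedlabx/ → punuskixedlapx.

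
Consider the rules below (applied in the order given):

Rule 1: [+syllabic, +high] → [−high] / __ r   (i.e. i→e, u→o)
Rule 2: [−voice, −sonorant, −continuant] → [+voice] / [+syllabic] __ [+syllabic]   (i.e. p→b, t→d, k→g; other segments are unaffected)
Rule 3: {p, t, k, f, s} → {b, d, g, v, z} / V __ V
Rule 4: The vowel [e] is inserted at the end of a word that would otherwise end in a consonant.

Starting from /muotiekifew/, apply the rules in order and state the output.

Rule 1 (pre-rhotic lowering): no segment meets the environment; /muotiekifew/ is unchanged.
Rule 2 (intervocalic voicing): /t/ is a voiceless stop between vowels /o/ and /i/, so it voices to [d]. /k/ is a voiceless stop between vowels /e/ and /i/, so it voices to [g]. /muotiekifew/ → muodiegifew.
Rule 3 (intervocalic voicing): /f/ is a voiceless obstruent between vowels /i/ and /e/, so it voices to [v]. /muodiegifew/ → muodiegivew.
Rule 4 (final e-epenthesis): the form ends in the consonant /w/, so [e] is inserted word-finally. /muodiegivew/ → muodiegivewe.

muodiegivewe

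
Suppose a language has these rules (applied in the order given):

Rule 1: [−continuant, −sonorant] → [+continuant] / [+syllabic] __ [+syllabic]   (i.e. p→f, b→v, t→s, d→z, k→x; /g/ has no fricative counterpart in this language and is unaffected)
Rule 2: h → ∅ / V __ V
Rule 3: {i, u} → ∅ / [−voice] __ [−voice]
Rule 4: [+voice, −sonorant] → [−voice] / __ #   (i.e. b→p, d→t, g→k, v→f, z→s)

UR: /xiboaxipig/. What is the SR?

Rule 1 (intervocalic spirantization): /b/ is a stop between vowels /i/ and /o/, so it spirantizes to the fricative [v]. /p/ is a stop between vowels /i/ and /i/, so it spirantizes to the fricative [f]. /xiboaxipig/ → xivoaxifig.
Rule 2 (intervocalic h-deletion): no segment meets the environment; /xivoaxifig/ is unchanged.
Rule 3 (high vowel syncope): /i/ is a high vowel flanked by voiceless consonants /x/ and /f/, so it deletes. /xivoaxifig/ → xivoaxfig.
Rule 4 (final devoicing): /g/ is a voiced obstruent in word-final position, so it devoices to [k]. /xivoaxfig/ → xivoaxfik.

xivoaxfik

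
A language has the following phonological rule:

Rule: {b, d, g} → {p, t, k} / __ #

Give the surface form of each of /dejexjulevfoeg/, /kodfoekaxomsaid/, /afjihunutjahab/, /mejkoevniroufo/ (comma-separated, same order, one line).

dejexjulevfoek, kodfoekaxomsait, afjihunutjahap, mejkoevniroufo

/dejexjulevfoeg/: /g/ is a voiced stop in word-final position, so it devoices to [k]. → [dejexjulevfoek].
/kodfoekaxomsaid/: /d/ is a voiced stop in word-final position, so it devoices to [t]. → [kodfoekaxomsait].
/afjihunutjahab/: /b/ is a voiced stop in word-final position, so it devoices to [p]. → [afjihunutjahap].
/mejkoevniroufo/: the rule's environment is not met; surfaces unchanged as [mejkoevniroufo].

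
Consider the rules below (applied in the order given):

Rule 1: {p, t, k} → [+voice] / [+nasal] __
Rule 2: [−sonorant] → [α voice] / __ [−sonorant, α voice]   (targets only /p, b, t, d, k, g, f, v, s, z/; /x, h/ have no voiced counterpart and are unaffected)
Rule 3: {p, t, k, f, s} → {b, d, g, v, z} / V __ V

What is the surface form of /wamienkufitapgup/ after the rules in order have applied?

wamienguvidabgup

Rule 1 (post-nasal voicing): /k/ is a voiceless stop immediately after the nasal /n/, so it voices to [g]. /wamienkufitapgup/ → wamiengufitapgup.
Rule 2 (regressive voicing assimilation): /p/ precedes the voiced obstruent /g/, so it voices to [b] by assimilation. /wamiengufitapgup/ → wamiengufitabgup.
Rule 3 (intervocalic voicing): /f/ is a voiceless obstruent between vowels /u/ and /i/, so it voices to [v]. /t/ is a voiceless obstruent between vowels /i/ and /a/, so it voices to [d]. /wamiengufitabgup/ → wamienguvidabgup.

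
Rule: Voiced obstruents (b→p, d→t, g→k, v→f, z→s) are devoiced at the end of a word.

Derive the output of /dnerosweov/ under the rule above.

Scanning /dnerosweov/: /d/ at position 1 is not in the conditioning environment; /v/ is a voiced obstruent in word-final position, so it devoices to [f].
Result: [dnerosweof].

dnerosweof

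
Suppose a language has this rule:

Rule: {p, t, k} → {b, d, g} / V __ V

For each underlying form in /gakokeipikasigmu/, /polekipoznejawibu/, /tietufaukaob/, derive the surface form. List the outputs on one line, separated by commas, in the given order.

/gakokeipikasigmu/: /k/ is a voiceless stop between vowels /a/ and /o/, so it voices to [g]. /k/ is a voiceless stop between vowels /o/ and /e/, so it voices to [g]. /p/ is a voiceless stop between vowels /i/ and /i/, so it voices to [b]. /k/ is a voiceless stop between vowels /i/ and /a/, so it voices to [g]. → [gagogeibigasigmu].
/polekipoznejawibu/: /k/ is a voiceless stop between vowels /e/ and /i/, so it voices to [g]. /p/ is a voiceless stop between vowels /i/ and /o/, so it voices to [b]. → [polegiboznejawibu].
/tietufaukaob/: /t/ is a voiceless stop between vowels /e/ and /u/, so it voices to [d]. /k/ is a voiceless stop between vowels /u/ and /a/, so it voices to [g]. → [tiedufaugaob].

gagogeibigasigmu, polegiboznejawibu, tiedufaugaob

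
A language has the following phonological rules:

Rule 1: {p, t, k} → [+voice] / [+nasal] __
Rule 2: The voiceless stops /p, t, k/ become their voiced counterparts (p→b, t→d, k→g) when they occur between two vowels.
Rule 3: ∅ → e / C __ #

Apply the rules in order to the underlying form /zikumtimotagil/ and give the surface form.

zigumdimodagile

Rule 1 (post-nasal voicing): /t/ is a voiceless stop immediately after the nasal /m/, so it voices to [d]. /zikumtimotagil/ → zikumdimotagil.
Rule 2 (intervocalic voicing): /k/ is a voiceless stop between vowels /i/ and /u/, so it voices to [g]. /t/ is a voiceless stop between vowels /o/ and /a/, so it voices to [d]. /zikumdimotagil/ → zigumdimodagil.
Rule 3 (final e-epenthesis): the form ends in the consonant /l/, so [e] is inserted word-finally. /zigumdimodagil/ → zigumdimodagile.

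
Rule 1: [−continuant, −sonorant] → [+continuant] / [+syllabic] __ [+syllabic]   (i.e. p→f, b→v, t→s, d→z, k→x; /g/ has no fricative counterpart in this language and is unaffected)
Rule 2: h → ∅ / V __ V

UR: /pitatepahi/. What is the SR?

pisasefai

Rule 1 (intervocalic spirantization): /t/ is a stop between vowels /i/ and /a/, so it spirantizes to the fricative [s]. /t/ is a stop between vowels /a/ and /e/, so it spirantizes to the fricative [s]. /p/ is a stop between vowels /e/ and /a/, so it spirantizes to the fricative [f]. /pitatepahi/ → pisasefahi.
Rule 2 (intervocalic h-deletion): /h/ occurs between vowels /a/ and /i/, so it deletes. /pisasefahi/ → pisasefai.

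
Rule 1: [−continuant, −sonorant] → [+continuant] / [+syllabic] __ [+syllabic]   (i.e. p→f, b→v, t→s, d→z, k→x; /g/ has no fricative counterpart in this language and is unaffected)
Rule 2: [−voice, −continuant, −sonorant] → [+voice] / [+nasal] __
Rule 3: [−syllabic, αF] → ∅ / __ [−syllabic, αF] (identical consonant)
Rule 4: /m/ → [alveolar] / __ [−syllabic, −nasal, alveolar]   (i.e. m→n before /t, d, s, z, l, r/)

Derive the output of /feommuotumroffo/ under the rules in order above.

feomuosunrofo

Rule 1 (intervocalic spirantization): /t/ is a stop between vowels /o/ and /u/, so it spirantizes to the fricative [s]. /feommuotumroffo/ → feommuosumroffo.
Rule 2 (post-nasal voicing): no segment meets the environment; /feommuosumroffo/ is unchanged.
Rule 3 (degemination): /mm/ is a geminate; the first /m/ deletes. /ff/ is a geminate; the first /f/ deletes. /feommuosumroffo/ → feomuosumrofo.
Rule 4 (nasal place assimilation): /m/ precedes the alveolar consonant /r/, so it assimilates in place to [n]. /feomuosumrofo/ → feomuosunrofo.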